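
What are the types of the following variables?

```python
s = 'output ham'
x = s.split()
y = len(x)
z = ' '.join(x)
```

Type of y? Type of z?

len() returns int; str.join() returns str

int, str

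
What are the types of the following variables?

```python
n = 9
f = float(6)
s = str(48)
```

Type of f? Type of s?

f is float; s is str

float, str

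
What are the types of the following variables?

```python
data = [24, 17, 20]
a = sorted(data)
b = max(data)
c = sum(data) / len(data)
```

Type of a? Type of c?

sorted() returns list; int / int returns float

list, float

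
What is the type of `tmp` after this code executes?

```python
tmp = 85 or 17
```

'or' returns the first truthy value (85, which is int)

int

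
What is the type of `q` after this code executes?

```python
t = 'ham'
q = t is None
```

'is' comparison returns bool

bool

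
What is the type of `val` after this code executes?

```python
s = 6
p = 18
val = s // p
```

int // int returns int (6 // 18 = 0)

int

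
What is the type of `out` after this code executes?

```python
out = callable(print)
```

callable() returns bool

bool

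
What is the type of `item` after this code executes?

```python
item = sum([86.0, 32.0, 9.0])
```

sum() of floats returns float

float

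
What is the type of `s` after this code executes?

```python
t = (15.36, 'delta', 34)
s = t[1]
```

Index 1 of tuple is 'delta' which is str

str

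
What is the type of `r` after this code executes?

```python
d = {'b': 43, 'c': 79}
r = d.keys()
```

.keys() returns a dict_keys view object

dict_keys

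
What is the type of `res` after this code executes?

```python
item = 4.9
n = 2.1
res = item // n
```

float // float returns float (floor division preserves float type)

float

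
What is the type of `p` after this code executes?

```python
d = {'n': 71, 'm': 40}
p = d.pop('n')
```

dict.pop() returns the value (int)

int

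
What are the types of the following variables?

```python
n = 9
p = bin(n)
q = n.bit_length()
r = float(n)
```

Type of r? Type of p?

float() returns float; bin() returns str

float, str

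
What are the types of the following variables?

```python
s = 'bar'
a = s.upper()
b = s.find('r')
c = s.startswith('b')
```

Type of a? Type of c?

str.upper() returns str; str.startswith() returns bool

str, bool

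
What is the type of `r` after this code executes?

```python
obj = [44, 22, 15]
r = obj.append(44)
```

list.append() returns None (mutates in place)

NoneType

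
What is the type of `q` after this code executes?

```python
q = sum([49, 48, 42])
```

sum() of ints returns int

int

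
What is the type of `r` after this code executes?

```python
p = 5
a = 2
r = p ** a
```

int ** positive int returns int (5 ** 2 = 25)

int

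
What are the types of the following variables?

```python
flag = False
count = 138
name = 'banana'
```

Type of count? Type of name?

count is int; name is str

int, str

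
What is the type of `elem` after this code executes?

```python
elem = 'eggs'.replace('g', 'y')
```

str.replace() returns str

str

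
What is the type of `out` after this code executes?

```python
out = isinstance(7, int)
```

isinstance() returns bool

bool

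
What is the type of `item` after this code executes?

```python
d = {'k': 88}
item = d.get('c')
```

dict.get() returns None when key 'c' is not found and no default given

NoneType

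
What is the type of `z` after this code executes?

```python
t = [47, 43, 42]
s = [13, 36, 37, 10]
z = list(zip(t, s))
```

list(zip(...)) returns a list of tuples

list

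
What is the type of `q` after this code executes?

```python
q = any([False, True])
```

any() returns bool

bool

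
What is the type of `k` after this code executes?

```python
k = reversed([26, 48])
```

reversed() on a list returns a list_reverseiterator

list_reverseiterator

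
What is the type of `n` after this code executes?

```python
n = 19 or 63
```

'or' returns the first truthy value (19, which is int)

int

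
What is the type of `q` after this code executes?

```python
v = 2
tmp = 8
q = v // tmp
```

int // int returns int (2 // 8 = 0)

int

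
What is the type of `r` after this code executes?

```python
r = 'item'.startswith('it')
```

str.startswith() returns bool

bool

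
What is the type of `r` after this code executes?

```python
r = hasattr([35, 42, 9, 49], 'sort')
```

hasattr() returns bool

bool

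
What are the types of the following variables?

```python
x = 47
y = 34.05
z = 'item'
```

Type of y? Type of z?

y is float; z is str

float, str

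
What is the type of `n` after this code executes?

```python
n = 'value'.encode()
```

str.encode() returns bytes

bytes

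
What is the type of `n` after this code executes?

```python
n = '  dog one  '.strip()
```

str.strip() returns str

str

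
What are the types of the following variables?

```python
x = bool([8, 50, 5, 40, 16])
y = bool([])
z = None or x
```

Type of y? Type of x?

bool() returns bool; bool() returns bool

bool, bool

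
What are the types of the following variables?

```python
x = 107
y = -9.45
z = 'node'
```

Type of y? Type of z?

y is float; z is str

float, str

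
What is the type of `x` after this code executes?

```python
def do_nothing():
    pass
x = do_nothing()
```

A function with no return statement returns None

NoneType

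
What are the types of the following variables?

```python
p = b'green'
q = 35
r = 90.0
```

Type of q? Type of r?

q is int; r is float

int, float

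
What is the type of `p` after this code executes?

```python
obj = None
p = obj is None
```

'is' comparison returns bool

bool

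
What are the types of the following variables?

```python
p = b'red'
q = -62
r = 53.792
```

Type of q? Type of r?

q is int; r is float

int, float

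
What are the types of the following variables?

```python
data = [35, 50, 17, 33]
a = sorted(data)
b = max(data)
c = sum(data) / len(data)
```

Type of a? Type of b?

sorted() returns list; max of ints returns int

list, int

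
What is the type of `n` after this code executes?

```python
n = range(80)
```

range() returns a range object

range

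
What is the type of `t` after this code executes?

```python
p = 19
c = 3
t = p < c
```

Comparison operators return bool

bool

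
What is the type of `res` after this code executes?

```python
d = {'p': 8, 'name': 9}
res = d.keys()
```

.keys() returns a dict_keys view object

dict_keys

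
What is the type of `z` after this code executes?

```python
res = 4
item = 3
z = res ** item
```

int ** positive int returns int (4 ** 3 = 64)

int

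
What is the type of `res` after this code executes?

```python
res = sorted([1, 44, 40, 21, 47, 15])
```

sorted() always returns list

list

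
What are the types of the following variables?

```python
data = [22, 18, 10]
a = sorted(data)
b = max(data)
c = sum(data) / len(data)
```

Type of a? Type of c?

sorted() returns list; int / int returns float

list, float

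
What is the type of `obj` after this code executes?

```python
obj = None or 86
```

'or' with None returns the other value (86, int)

int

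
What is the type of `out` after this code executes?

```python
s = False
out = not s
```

'not' always returns bool

bool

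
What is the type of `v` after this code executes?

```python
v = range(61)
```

range() returns a range object

range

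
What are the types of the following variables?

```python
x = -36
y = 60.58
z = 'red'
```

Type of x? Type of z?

x is int; z is str

int, str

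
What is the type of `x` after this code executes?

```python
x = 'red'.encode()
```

str.encode() returns bytes

bytes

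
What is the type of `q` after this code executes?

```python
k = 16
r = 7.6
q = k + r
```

int + float returns float (16 + 7.6 = 23.6)

float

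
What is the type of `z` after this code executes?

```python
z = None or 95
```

'or' with None returns the other value (95, int)

int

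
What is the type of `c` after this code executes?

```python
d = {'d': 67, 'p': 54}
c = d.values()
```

.values() returns a dict_values view object

dict_values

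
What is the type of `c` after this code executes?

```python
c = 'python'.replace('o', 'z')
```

str.replace() returns str

str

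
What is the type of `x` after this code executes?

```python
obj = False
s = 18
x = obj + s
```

bool + int returns int (False is 0, so 0 + 18 = 18)

int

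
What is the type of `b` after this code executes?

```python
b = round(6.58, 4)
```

round() with ndigits arg returns float

float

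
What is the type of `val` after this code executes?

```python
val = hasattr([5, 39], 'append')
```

hasattr() returns bool

bool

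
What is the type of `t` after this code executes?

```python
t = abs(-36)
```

abs() of int returns int

int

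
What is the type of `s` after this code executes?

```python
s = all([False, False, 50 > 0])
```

all() returns bool

bool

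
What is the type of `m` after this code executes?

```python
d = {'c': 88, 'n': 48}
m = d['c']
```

Accessing dict[str, int] with key 'c' returns int value 88

int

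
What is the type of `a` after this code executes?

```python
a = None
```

None has type NoneType

NoneType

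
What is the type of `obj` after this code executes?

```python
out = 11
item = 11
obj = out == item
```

Equality comparison returns bool

bool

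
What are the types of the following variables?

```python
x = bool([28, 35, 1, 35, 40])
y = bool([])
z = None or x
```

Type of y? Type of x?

bool() returns bool; bool() returns bool

bool, bool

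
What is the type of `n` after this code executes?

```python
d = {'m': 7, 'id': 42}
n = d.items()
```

dict.items() returns a dict_items view

dict_items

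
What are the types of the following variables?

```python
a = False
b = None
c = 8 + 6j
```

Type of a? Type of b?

a is bool; b is NoneType

bool, NoneType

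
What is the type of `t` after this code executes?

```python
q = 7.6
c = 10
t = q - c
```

float - int returns float (7.6 - 10 = -2.4)

float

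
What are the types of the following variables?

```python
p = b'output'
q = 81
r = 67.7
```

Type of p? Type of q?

p is bytes; q is int

bytes, int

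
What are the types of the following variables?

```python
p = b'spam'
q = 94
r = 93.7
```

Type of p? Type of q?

p is bytes; q is int

bytes, int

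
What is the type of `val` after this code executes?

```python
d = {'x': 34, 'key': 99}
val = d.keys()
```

.keys() returns a dict_keys view object

dict_keys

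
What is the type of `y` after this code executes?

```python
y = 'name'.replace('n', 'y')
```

str.replace() returns str

str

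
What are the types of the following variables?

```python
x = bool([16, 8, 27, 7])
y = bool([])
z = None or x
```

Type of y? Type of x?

bool() returns bool; bool() returns bool

bool, bool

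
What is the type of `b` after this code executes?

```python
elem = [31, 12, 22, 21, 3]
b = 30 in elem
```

'in' operator returns bool

bool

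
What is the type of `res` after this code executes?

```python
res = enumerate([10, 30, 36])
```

enumerate() returns an enumerate iterator object

enumerate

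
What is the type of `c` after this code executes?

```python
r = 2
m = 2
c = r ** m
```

int ** positive int returns int (2 ** 2 = 4)

int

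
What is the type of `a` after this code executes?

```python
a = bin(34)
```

bin() returns str representation

str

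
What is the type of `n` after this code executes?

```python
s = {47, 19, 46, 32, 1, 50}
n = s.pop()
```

Popping from a set of ints returns int

int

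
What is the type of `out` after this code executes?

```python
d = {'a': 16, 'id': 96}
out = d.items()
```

dict.items() returns a dict_items view

dict_items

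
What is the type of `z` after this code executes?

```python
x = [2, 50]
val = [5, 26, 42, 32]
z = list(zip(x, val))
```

list(zip(...)) returns a list of tuples

list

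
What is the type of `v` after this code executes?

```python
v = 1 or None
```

'or' returns first truthy value (1, int)

int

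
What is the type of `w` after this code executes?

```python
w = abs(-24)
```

abs() of int returns int

int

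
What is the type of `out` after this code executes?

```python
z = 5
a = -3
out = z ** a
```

int ** negative int returns float

float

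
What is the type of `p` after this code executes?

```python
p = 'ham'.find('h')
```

str.find() returns int (index, or -1)

int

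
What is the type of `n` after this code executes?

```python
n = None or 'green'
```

'or' with None returns the other value ('green', str)

str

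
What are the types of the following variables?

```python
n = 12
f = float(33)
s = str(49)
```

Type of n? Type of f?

n is int; f is float

int, float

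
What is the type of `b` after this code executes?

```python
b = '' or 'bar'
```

'or' returns first truthy value ('bar', which is str)

str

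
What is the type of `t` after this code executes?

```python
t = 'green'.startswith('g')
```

str.startswith() returns bool

bool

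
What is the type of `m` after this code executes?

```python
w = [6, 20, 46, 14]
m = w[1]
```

Indexing a list of ints returns int (w[1] = 20)

int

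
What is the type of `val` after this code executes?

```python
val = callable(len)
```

callable() returns bool

bool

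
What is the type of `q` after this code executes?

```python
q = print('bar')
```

print() returns None

NoneType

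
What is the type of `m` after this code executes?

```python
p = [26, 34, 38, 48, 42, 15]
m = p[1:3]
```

Slicing a list always returns a list

list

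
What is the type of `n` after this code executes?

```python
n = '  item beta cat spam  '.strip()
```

str.strip() returns str

str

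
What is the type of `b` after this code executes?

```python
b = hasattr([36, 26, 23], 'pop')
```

hasattr() returns bool

bool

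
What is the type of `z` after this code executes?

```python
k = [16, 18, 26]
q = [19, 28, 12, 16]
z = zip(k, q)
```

zip() returns a zip iterator object

zip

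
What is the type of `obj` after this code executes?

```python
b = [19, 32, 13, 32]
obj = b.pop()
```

list.pop() returns the popped element (int here)

int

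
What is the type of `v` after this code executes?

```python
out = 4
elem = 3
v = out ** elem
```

int ** positive int returns int (4 ** 3 = 64)

int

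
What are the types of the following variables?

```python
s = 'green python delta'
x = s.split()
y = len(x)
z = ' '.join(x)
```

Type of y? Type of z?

len() returns int; str.join() returns str

int, str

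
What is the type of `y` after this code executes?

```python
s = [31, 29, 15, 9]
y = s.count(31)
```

list.count() returns int

int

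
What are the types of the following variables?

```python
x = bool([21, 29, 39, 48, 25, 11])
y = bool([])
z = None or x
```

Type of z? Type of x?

None or <bool> returns the bool; bool() returns bool

bool, bool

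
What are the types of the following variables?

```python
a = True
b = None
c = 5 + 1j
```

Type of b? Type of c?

b is NoneType; c is complex

NoneType, complex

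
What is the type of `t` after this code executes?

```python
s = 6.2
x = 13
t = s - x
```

float - int returns float (6.2 - 13 = -6.8)

float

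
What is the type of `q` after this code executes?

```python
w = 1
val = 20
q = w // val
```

int // int returns int (1 // 20 = 0)

int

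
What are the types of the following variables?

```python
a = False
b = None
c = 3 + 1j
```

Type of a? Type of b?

a is bool; b is NoneType

bool, NoneType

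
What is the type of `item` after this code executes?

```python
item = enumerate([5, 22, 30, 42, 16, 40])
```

enumerate() returns an enumerate iterator object

enumerate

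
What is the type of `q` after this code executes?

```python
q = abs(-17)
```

abs() of int returns int

int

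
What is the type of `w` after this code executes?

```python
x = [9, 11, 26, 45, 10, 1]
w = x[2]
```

Indexing a list of ints returns int (x[2] = 26)

int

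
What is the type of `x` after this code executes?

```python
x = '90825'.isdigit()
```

str.isdigit() returns bool

bool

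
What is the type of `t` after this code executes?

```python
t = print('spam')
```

print() returns None

NoneType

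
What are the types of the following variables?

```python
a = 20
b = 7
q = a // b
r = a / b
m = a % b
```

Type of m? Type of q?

int % int returns int; int // int returns int

int, int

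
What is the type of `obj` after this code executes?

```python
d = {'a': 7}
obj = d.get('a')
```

dict.get() returns the value (int) when key is found

int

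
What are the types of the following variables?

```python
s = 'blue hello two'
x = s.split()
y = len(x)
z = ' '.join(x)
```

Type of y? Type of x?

len() returns int; str.split() returns list

int, list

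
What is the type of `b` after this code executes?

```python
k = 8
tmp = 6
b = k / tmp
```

int / int always returns float in Python 3 (8 / 6 = 1.33333)

float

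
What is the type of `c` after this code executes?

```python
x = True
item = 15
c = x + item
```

bool + int returns int (True is 1, so 1 + 15 = 16)

int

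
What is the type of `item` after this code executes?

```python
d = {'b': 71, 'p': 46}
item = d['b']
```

Accessing dict[str, int] with key 'b' returns int value 71

int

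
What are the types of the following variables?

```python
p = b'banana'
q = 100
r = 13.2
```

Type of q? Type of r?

q is int; r is float

int, float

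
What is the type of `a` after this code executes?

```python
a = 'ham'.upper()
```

str.upper() returns str

str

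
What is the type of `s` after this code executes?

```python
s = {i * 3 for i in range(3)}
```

A set comprehension {expr for x in iterable} produces a set

set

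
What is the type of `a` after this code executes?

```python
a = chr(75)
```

chr() returns str (single character)

str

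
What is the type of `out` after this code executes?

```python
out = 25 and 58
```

'and' returns the last value when all truthy (58, which is int)

int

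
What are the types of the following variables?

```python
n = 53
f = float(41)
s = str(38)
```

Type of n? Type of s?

n is int; s is str

int, str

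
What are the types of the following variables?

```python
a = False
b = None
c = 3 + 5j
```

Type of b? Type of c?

b is NoneType; c is complex

NoneType, complex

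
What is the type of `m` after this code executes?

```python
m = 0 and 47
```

'and' returns the first falsy value (0, which is int)

int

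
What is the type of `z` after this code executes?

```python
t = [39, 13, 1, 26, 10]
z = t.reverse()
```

list.reverse() returns None

NoneType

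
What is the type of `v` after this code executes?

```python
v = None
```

None has type NoneType

NoneType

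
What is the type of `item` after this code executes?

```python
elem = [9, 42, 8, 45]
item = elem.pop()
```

list.pop() returns the popped element (int here)

int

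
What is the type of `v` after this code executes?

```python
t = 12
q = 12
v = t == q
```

Equality comparison returns bool

bool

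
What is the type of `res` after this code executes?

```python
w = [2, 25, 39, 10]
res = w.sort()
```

list.sort() returns None (sorts in place)

NoneType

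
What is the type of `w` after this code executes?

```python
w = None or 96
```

'or' with None returns the other value (96, int)

int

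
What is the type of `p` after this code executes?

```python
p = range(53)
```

range() returns a range object

range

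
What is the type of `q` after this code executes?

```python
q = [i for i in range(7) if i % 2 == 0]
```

A list comprehension [...] produces a list

list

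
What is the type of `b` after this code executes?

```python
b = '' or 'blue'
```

'or' returns first truthy value ('blue', which is str)

str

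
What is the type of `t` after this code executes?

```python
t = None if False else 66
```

Ternary: condition is False, else branch (66) taken → int

int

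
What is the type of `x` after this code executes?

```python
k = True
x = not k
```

'not' always returns bool

bool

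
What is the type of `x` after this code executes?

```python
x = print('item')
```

print() returns None

NoneType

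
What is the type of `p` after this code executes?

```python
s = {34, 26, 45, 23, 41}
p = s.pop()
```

Popping from a set of ints returns int

int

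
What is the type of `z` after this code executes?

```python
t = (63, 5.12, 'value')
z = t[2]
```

Index 2 of tuple is 'value' which is str

str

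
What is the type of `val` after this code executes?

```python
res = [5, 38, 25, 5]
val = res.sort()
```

list.sort() returns None (sorts in place)

NoneType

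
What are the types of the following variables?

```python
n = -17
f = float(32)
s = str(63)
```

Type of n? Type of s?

n is int; s is str

int, str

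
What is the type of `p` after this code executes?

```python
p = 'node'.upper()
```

str.upper() returns str

str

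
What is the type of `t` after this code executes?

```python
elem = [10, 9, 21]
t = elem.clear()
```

list.clear() returns None

NoneType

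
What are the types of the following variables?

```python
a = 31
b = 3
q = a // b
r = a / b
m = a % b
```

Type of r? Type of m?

int / int returns float; int % int returns int

float, int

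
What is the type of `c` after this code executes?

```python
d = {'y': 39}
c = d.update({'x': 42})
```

dict.update() returns None

NoneType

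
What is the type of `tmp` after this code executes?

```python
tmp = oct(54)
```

oct() returns str representation

str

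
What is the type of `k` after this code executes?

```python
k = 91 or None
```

'or' returns first truthy value (91, int)

int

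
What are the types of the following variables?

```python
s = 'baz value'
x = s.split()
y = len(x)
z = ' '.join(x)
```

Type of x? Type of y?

str.split() returns list; len() returns int

list, int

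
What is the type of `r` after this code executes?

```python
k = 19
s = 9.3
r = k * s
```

int * float returns float (19 * 9.3 = 176.7)

float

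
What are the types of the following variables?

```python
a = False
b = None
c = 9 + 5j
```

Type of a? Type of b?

a is bool; b is NoneType

bool, NoneType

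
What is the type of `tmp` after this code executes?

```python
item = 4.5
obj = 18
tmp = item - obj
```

float - int returns float (4.5 - 18 = -13.5)

float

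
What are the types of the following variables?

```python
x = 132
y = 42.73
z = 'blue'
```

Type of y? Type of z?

y is float; z is str

float, str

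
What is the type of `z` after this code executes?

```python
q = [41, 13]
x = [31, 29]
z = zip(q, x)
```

zip() returns a zip iterator object

zip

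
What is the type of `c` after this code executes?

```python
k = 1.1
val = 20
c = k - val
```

float - int returns float (1.1 - 20 = -18.9)

float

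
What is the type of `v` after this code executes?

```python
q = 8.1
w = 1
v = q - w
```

float - int returns float (8.1 - 1 = 7.1)

float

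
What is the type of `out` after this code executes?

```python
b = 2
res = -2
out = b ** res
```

int ** negative int returns float

float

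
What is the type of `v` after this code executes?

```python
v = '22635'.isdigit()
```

str.isdigit() returns bool

bool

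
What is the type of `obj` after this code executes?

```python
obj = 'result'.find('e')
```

str.find() returns int (index, or -1)

int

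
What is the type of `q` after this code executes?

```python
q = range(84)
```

range() returns a range object

range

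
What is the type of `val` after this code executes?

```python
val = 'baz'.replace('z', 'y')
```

str.replace() returns str

str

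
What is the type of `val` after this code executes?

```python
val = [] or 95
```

'or' returns first truthy value (95, which is int)

int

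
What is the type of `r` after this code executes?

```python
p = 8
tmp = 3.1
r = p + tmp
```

int + float returns float (8 + 3.1 = 11.1)

float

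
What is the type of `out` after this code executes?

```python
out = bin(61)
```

bin() returns str representation

str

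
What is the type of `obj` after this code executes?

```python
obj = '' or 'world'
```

'or' returns first truthy value ('world', which is str)

str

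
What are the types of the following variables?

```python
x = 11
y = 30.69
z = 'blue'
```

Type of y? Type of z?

y is float; z is str

float, str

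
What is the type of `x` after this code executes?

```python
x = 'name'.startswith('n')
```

str.startswith() returns bool

bool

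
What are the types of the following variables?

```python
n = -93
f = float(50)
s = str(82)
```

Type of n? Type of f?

n is int; f is float

int, float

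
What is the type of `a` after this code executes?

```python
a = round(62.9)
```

round() with no ndigits arg returns int

int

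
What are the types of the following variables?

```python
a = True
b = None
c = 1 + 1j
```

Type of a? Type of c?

a is bool; c is complex

bool, complex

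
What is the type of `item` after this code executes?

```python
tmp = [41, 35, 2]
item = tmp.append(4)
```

list.append() returns None (mutates in place)

NoneType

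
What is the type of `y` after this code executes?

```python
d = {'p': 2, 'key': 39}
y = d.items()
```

dict.items() returns a dict_items view

dict_items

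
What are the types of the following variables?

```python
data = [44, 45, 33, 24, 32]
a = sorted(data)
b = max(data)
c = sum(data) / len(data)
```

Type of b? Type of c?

max of ints returns int; int / int returns float

int, float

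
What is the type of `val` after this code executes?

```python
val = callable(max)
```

callable() returns bool

bool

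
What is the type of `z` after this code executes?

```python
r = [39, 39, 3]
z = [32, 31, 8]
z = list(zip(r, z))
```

list(zip(...)) returns a list of tuples

list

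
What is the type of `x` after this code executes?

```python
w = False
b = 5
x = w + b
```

bool + int returns int (False is 0, so 0 + 5 = 5)

int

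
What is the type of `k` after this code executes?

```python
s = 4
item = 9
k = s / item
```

int / int always returns float in Python 3 (4 / 9 = 0.444444)

float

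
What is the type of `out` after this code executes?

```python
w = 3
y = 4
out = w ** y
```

int ** positive int returns int (3 ** 4 = 81)

int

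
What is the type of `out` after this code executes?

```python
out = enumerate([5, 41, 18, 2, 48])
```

enumerate() returns an enumerate iterator object

enumerate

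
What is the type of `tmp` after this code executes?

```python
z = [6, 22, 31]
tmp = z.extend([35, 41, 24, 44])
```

list.extend() returns None

NoneType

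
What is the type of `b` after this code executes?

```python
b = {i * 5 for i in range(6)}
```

A set comprehension {expr for x in iterable} produces a set

set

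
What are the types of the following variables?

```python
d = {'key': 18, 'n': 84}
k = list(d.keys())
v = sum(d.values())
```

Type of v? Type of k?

sum of int values returns int; list(...) returns list

int, list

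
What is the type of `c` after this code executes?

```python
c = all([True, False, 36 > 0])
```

all() returns bool

bool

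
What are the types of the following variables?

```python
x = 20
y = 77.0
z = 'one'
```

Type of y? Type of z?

y is float; z is str

float, str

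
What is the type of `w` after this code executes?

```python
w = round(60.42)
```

round() with no ndigits arg returns int

int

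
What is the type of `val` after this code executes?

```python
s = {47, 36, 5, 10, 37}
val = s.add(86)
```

set.add() returns None (mutates in place)

NoneType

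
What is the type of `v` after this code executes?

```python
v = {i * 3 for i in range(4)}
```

A set comprehension {expr for x in iterable} produces a set

set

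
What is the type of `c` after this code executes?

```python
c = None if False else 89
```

Ternary: condition is False, else branch (89) taken → int

int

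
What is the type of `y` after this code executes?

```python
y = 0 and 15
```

'and' returns the first falsy value (0, which is int)

int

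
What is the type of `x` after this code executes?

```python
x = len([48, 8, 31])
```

len() always returns int

int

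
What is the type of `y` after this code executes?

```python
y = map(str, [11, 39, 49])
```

map() returns a map iterator object

map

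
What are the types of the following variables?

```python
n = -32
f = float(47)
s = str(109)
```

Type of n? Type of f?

n is int; f is float

int, float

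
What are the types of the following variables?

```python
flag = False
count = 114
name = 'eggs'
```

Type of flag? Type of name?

flag is bool; name is str

bool, str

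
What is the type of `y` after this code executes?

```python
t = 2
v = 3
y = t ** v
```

int ** positive int returns int (2 ** 3 = 8)

int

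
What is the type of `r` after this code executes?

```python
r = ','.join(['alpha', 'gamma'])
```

str.join() returns str

str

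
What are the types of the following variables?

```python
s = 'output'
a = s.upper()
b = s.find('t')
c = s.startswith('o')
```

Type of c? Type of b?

str.startswith() returns bool; str.find() returns int

bool, int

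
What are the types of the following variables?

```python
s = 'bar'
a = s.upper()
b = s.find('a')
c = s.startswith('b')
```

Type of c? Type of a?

str.startswith() returns bool; str.upper() returns str

bool, str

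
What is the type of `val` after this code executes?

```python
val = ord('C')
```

ord() returns int (Unicode code point)

int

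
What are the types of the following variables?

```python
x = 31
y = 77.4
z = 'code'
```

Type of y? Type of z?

y is float; z is str

float, str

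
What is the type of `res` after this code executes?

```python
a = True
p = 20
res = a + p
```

bool + int returns int (True is 1, so 1 + 20 = 21)

int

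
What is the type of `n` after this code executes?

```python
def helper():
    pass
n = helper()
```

A function with no return statement returns None

NoneType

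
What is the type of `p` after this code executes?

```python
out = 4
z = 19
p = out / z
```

int / int always returns float in Python 3 (4 / 19 = 0.210526)

float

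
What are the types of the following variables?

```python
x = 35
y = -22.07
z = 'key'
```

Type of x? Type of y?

x is int; y is float

int, float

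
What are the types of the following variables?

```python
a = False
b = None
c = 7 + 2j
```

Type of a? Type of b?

a is bool; b is NoneType

bool, NoneType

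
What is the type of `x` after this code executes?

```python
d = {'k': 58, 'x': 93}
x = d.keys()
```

.keys() returns a dict_keys view object

dict_keys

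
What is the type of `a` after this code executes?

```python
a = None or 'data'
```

'or' with None returns the other value ('data', str)

str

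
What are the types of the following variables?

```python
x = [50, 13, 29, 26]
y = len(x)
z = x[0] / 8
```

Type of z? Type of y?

int / int returns float; len() returns int

float, int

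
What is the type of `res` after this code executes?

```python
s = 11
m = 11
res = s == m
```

Equality comparison returns bool

bool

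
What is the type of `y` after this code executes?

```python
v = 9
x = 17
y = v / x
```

int / int always returns float in Python 3 (9 / 17 = 0.529412)

float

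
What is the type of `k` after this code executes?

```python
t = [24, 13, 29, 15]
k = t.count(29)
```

list.count() returns int

int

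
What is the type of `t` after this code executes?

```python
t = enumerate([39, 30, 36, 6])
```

enumerate() returns an enumerate iterator object

enumerate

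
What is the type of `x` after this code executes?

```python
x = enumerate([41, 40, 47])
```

enumerate() returns an enumerate iterator object

enumerate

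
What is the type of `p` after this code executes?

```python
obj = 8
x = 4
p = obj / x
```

int / int always returns float in Python 3 (8 / 4 = 2)

float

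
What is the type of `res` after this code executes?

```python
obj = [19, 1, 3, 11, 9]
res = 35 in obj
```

'in' operator returns bool

bool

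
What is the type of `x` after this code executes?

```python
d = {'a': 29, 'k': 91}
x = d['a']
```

Accessing dict[str, int] with key 'a' returns int value 29

int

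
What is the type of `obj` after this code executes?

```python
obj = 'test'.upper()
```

str.upper() returns str

str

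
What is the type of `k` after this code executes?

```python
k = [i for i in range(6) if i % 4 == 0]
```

A list comprehension [...] produces a list

list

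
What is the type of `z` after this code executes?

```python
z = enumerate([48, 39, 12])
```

enumerate() returns an enumerate iterator object

enumerate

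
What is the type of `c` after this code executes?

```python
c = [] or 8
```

'or' returns first truthy value (8, which is int)

int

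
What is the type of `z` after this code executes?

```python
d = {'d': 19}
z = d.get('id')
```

dict.get() returns None when key 'id' is not found and no default given

NoneType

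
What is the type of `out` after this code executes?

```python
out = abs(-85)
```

abs() of int returns int

int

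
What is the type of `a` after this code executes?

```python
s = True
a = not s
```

'not' always returns bool

bool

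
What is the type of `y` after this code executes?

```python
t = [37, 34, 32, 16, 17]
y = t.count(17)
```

list.count() returns int

int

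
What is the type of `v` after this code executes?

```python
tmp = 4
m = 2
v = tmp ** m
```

int ** positive int returns int (4 ** 2 = 16)

int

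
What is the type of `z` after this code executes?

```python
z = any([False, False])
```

any() returns bool

bool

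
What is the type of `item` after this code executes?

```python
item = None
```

None has type NoneType

NoneType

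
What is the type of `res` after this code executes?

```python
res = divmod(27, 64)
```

divmod() returns a tuple (quotient, remainder)

tuple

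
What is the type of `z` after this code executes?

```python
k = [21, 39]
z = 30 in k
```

'in' operator returns bool

bool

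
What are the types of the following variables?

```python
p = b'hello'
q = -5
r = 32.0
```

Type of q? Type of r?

q is int; r is float

int, float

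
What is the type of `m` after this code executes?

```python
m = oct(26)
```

oct() returns str representation

str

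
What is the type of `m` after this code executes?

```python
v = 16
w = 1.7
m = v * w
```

int * float returns float (16 * 1.7 = 27.2)

float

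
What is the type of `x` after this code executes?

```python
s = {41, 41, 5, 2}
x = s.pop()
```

Popping from a set of ints returns int

int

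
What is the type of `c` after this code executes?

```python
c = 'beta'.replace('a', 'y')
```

str.replace() returns str

str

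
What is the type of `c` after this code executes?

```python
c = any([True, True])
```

any() returns bool

bool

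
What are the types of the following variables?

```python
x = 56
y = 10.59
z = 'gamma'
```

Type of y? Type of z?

y is float; z is str

float, str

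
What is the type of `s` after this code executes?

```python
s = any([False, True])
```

any() returns bool

bool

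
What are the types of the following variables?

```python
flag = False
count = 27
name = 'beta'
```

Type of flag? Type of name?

flag is bool; name is str

bool, str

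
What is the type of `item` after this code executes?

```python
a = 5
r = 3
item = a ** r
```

int ** positive int returns int (5 ** 3 = 125)

int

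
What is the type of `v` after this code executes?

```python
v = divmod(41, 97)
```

divmod() returns a tuple (quotient, remainder)

tuple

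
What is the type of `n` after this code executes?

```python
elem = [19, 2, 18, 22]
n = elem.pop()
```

list.pop() returns the popped element (int here)

int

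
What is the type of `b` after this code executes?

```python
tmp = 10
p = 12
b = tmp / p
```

int / int always returns float in Python 3 (10 / 12 = 0.833333)

float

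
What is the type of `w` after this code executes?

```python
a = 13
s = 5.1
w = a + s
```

int + float returns float (13 + 5.1 = 18.1)

float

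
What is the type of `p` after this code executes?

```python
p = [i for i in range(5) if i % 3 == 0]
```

A list comprehension [...] produces a list

list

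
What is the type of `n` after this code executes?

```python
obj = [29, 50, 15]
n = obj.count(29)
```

list.count() returns int

int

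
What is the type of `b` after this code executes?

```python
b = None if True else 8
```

Ternary: condition is True, if branch (None) taken → NoneType

NoneType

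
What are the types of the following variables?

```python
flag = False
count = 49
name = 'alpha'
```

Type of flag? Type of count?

flag is bool; count is int

bool, int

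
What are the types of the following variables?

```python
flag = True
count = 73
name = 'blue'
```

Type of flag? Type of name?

flag is bool; name is str

bool, str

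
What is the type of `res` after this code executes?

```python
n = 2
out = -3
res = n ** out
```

int ** negative int returns float

float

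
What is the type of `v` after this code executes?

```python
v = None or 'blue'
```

'or' with None returns the other value ('blue', str)

str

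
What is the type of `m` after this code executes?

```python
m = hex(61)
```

hex() returns str representation

str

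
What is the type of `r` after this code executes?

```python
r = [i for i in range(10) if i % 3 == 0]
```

A list comprehension [...] produces a list

list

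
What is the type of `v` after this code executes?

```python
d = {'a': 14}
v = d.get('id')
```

dict.get() returns None when key 'id' is not found and no default given

NoneType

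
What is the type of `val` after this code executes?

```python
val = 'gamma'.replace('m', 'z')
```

str.replace() returns str

str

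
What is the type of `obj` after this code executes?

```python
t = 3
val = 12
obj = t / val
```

int / int always returns float in Python 3 (3 / 12 = 0.25)

float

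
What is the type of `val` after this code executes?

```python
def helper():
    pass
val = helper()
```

A function with no return statement returns None

NoneType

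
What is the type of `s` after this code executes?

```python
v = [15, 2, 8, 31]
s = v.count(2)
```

list.count() returns int

int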